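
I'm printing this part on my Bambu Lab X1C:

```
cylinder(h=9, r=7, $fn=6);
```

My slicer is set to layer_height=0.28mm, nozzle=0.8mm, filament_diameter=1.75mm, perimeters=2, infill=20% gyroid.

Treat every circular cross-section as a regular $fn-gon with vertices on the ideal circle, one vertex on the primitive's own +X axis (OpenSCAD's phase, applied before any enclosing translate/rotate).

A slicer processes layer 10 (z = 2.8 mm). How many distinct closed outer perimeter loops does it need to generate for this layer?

1

At z = 2.8 mm: the cylinder: section is a regular 6-gon, circumradius r=7. The result has 1 disconnected region.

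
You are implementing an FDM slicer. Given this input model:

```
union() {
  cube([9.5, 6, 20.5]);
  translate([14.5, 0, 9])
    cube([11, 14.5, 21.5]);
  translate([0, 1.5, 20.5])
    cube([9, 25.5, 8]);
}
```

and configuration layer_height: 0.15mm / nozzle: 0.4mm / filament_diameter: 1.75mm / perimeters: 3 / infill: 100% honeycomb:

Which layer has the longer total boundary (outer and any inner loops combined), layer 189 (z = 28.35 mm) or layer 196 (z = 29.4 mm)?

Layer 189 (z = 28.35): the cube is not intersected at this z (z outside [0, 20.5]); the cube at (14.5, 0) is present — its section is the full 11×14.5 rectangle (perimeter 51.00 mm); the cube at (0, 1.5) is present — its section is the full 9×25.5 rectangle (perimeter 69.00 mm); Combining (union): the 2 present regions are separate (no shared area or edge), so areas and boundary lengths simply add and each stays a separate island — boundary = 120.00 mm. So its perimeter = 120.00 mm. Layer 196 (z = 29.4): the cube does not reach this height (z outside [0, 20.5]); the cube at (14.5, 0) (footprint 11×14.5) is included at this height (perimeter 51.00 mm); the cube at (0, 1.5) does not reach this height (z outside [20.5, 28.5]); Taking the union: only the 11×14.5 cube at (14.5, 0) is present, so the union is just that shape — boundary = 51.00 mm. So its perimeter = 51.00 mm. Layer 189 is larger (120.00 vs 51.00 mm).

layer 189 (z = 28.35 mm)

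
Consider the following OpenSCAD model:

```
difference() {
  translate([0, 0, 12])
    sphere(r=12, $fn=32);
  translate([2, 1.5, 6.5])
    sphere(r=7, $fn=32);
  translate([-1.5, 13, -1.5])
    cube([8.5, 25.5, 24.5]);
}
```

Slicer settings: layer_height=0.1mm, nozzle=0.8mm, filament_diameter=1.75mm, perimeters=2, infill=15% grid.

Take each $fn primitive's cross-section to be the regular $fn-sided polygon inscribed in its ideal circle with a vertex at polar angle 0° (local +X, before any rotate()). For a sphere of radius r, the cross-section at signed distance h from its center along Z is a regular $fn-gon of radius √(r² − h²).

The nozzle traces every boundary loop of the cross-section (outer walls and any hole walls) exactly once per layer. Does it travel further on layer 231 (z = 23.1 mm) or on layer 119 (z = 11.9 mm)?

Layer 231 (z = 23.1): the sphere: section is a regular 32-gon, circumradius = √(r²−h²) = √(12²−11.1²) = 4.560 (perimeter = 2·32·4.560·sin(180°/32) = 28.60 mm); the sphere at (2, 1.5) is absent (|z−center|=16.600 > r=7); the cube at (-1.5, 13) is not intersected at this z (z outside [-1.5, 23]); Subtracting the remaining from the first: none of the subtracted shapes is present at this height, so the r=12 sphere is unchanged — boundary = 28.60 mm. So its perimeter = 28.60 mm. Layer 119 (z = 11.9): the r=12 sphere contributes a regular 32-gon of circumradius √(12²−0.1²) = 12.000 (perimeter = 2·32·12.000·sin(180°/32) = 75.27 mm); the r=7 sphere at (2, 1.5) slices to a regular 32-gon of circumradius 4.454 (√(r²−h²) with h=5.4 from center) (perimeter = 2·32·4.454·sin(180°/32) = 27.94 mm); the cube at (-1.5, 13) is present — its section is the full 8.5×25.5 rectangle (perimeter 68.00 mm); After the difference (first − rest): starting from the r=12 sphere, the r=7 sphere at (2, 1.5) lies wholly inside it (removes its full 61.93 mm² and its 27.94 mm outline becomes a hole wall); the 8.5×25.5 cube at (-1.5, 13) misses the remaining region (no effect) — boundary (outer + 1 inner loop) = 103.22 mm. So its perimeter = 103.22 mm. Layer 119 is larger (103.22 vs 28.60 mm).

layer 119 (z = 11.9 mm)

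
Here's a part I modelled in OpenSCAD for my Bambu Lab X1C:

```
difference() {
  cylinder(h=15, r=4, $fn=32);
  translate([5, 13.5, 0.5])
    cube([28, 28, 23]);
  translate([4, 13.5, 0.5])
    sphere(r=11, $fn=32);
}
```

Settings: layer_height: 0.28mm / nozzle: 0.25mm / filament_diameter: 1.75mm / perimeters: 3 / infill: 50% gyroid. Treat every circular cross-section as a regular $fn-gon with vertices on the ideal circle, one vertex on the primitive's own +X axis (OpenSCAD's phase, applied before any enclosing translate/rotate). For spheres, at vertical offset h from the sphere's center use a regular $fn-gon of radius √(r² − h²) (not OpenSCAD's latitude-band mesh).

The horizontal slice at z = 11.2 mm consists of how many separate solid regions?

At z = 11.2 mm: the cylinder: section is a regular 32-gon, circumradius r=4; the cube at (5, 13.5) is present — its section is the full 28×28 rectangle; the sphere at (4, 13.5): section is a regular 32-gon, circumradius = √(r²−h²) = √(11²−10.7²) = 2.551; After the difference (first − rest): starting from the r=4 cylinder, the 28×28 cube at (5, 13.5) misses the remaining region (no effect); the r=11 sphere at (4, 13.5) misses the remaining region (no effect) — 1 connected region. The result has 1 disconnected region.

1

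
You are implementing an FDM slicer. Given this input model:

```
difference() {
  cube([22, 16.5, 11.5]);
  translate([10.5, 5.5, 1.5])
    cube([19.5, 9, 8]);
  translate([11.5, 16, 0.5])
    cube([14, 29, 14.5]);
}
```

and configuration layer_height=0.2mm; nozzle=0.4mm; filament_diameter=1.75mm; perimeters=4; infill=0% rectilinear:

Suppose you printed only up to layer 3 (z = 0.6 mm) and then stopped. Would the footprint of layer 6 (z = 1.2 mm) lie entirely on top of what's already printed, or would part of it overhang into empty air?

Compare the two slices. At z = 0.6: the cube (footprint 22×16.5) is included at this height (area 363.00 mm²); the cube at (10.5, 5.5) does not reach this height (z outside [1.5, 9.5]); the cube at (11.5, 16) is present — its section is the full 14×29 rectangle (area 406.00 mm²); Subtracting the remaining from the first: starting from the 22×16.5 cube (363.00 mm²), the 14×29 cube at (11.5, 16) partially overlaps it — only the 5.25 mm² overlap (of its 406.00 mm²) is removed, clipping the outline — area = 357.75 mm². At z = 1.2: the cube (footprint 22×16.5) is included at this height (area 363.00 mm²); the cube at (10.5, 5.5) is absent (z outside [1.5, 9.5]); the cube at (11.5, 16) (footprint 14×29) is included at this height (area 406.00 mm²); Taking the first minus the rest: starting from the 22×16.5 cube (363.00 mm²), the 14×29 cube at (11.5, 16) partially overlaps it — only the 5.25 mm² overlap (of its 406.00 mm²) is removed, clipping the outline — area = 357.75 mm². Checking containment: the cross-section at z = 1.2 is a subset of the cross-section at z = 0.6.

entirely on top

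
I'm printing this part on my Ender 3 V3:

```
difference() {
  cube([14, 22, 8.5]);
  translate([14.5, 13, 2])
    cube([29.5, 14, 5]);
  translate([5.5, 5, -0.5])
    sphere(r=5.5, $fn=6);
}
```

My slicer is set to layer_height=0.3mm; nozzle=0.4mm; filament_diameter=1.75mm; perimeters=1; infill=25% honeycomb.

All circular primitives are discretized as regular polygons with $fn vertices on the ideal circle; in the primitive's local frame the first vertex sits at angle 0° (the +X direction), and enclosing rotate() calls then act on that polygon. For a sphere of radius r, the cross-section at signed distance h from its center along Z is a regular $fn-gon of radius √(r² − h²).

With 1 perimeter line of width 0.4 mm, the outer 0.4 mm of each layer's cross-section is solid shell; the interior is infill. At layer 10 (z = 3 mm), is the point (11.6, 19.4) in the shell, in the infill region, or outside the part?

infill

At z = 3 mm: the 14×22 cube contributes its full rectangle; the cube at (14.5, 13) (footprint 29.5×14) is included at this height; the sphere at (5.5, 5): section is a regular 6-gon, circumradius = √(r²−h²) = √(5.5²−3.5²) = 4.243; After the difference (first − rest): starting from the 14×22 cube, the 29.5×14 cube at (14.5, 13) misses the remaining region (no effect); the r=5.5 sphere at (5.5, 5) lies wholly inside it (removes its full 46.77 mm² and its 25.46 mm outline becomes a hole wall) — 1 connected region with 1 hole. Overall, the cross-section is one region with 1 hole. The nearest boundary edge runs (14.00, 22.00)→(14.00, 0.00); distance from the point to it = 2.40 mm. The point is inside the cross-section and 2.40 mm from the nearest boundary — more than the 0.4 mm shell width (1 × 0.4), so it's in the infill interior.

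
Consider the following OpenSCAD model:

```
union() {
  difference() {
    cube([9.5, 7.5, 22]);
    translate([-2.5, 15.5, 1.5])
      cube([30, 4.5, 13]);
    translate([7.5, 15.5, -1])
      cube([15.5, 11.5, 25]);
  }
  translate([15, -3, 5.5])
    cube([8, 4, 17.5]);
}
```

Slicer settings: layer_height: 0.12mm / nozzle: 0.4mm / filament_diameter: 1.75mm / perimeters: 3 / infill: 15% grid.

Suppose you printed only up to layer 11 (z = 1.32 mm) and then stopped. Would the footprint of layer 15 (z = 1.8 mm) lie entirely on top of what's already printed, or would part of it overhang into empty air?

Compare the two slices. At z = 1.32: the 9.5×7.5 cube contributes its full rectangle (area 71.25 mm²); the cube at (-2.5, 15.5) does not reach this height (z outside [1.5, 14.5]); the cube at (7.5, 15.5) (footprint 15.5×11.5) is included at this height (area 178.25 mm²); Taking the first minus the rest: starting from the 9.5×7.5 cube (71.25 mm²), the 15.5×11.5 cube at (7.5, 15.5) misses the remaining region (no effect) — area = 71.25 mm²; the cube at (15, -3) does not reach this height (z outside [5.5, 23]); Merging all regions: only that combined region is present, so the union is just that shape — area = 71.25 mm². At z = 1.8: the cube is present — its section is the full 9.5×7.5 rectangle (area 71.25 mm²); the 30×4.5 cube at (-2.5, 15.5) contributes its full rectangle (area 135.00 mm²); the cube at (7.5, 15.5) is present — its section is the full 15.5×11.5 rectangle (area 178.25 mm²); Subtracting the remaining from the first: starting from the 9.5×7.5 cube (71.25 mm²), the 30×4.5 cube at (-2.5, 15.5) misses the remaining region (no effect); the 15.5×11.5 cube at (7.5, 15.5) misses the remaining region (no effect) — area = 71.25 mm²; the cube at (15, -3) is absent (z outside [5.5, 23]); Taking the union: only that combined region is present, so the union is just that shape — area = 71.25 mm². Checking containment: the cross-section at z = 1.8 is a subset of the cross-section at z = 1.32.

entirely on top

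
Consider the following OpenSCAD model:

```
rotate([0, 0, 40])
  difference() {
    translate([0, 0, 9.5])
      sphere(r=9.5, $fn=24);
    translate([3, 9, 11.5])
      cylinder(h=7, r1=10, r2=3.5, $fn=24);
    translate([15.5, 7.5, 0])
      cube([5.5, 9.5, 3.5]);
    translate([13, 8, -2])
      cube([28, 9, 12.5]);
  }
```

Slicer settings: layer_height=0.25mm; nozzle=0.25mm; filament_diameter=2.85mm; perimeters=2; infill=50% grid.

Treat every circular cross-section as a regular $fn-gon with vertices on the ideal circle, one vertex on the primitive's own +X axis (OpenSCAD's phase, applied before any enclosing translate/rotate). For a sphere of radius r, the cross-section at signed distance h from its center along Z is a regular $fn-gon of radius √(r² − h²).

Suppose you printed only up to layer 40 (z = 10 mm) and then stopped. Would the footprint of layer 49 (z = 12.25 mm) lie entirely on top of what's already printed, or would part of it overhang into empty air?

entirely on top

Compare the two slices. At z = 10: the r=9.5 sphere slices to a regular 24-gon of circumradius 9.487 (√(r²−h²) with h=0.5 from center) (area = (24/2)·9.487²·sin(360°/24) = 279.52 mm²); the cone at (3, 9) is not intersected at this z (z outside [11.5, 18.5]); the cube at (15.5, 7.5) is absent (z outside [0, 3.5]); the cube at (13, 8) (footprint 28×9) is included at this height (area 252.00 mm²); After the difference (first − rest): starting from the r=9.5 sphere (279.52 mm²), the 28×9 cube at (13, 8) misses the remaining region (no effect) — area = 279.52 mm²; (whole slice rotated 40° about Z — lengths, areas and connectivity unchanged). At z = 12.25: the sphere: section is a regular 24-gon, circumradius = √(r²−h²) = √(9.5²−2.75²) = 9.093 (area = (24/2)·9.093²·sin(360°/24) = 256.81 mm²); the cone at (3, 9) contributes a regular 24-gon of circumradius 9.304 (interpolated between r1=10 and r2=3.5 at t=0.107) (area = (24/2)·9.304²·sin(360°/24) = 268.83 mm²); the cube at (15.5, 7.5) does not reach this height (z outside [0, 3.5]); the cube at (13, 8) is not intersected at this z (z outside [-2, 10.5]); Subtracting the remaining from the first: starting from the r=9.5 sphere (256.81 mm²), the cone at (3, 9) partially overlaps it — only the 97.37 mm² overlap (of its 268.83 mm²) is removed, clipping the outline — area = 159.44 mm²; (whole slice rotated 40° about Z — lengths, areas and connectivity unchanged). Checking containment: the cross-section at z = 12.25 is a subset of the cross-section at z = 10.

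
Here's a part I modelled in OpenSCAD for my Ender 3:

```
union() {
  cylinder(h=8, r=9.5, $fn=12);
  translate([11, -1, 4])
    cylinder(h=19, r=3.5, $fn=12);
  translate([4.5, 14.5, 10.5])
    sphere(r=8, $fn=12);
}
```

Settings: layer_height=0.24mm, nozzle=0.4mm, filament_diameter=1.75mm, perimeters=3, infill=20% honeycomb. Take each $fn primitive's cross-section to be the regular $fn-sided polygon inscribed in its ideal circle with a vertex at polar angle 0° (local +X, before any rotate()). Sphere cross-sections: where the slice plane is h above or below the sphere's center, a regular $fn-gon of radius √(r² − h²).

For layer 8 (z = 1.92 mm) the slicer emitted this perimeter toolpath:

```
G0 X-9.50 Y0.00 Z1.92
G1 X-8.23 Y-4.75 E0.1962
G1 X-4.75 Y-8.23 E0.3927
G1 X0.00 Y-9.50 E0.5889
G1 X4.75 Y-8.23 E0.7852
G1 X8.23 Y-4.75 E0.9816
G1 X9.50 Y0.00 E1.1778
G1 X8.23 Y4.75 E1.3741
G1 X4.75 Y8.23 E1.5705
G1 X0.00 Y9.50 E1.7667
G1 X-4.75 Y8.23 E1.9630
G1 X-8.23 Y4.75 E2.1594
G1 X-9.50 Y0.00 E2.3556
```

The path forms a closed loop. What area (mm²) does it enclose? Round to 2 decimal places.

270.84 mm²

Apply the shoelace formula to the sequence of (X, Y) vertices; enclosed area = 270.84 mm².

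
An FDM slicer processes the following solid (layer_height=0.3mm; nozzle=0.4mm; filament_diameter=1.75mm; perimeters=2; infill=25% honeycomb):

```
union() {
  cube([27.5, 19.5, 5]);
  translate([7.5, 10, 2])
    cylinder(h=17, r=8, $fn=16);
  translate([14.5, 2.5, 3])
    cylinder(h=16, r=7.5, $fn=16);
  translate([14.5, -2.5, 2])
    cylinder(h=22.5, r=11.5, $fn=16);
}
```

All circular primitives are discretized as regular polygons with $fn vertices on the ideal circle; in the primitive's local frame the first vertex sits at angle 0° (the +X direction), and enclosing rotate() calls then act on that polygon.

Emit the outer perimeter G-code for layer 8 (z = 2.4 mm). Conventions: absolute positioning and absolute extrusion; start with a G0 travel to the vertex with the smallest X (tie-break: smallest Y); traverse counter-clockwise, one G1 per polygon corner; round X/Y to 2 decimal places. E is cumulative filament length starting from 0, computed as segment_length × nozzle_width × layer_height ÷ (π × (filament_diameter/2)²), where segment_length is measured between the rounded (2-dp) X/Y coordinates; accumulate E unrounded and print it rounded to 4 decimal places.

At z = 2.4 mm: the cube is present — its section is the full 27.5×19.5 rectangle; the cylinder at (7.5, 10): section is a regular 16-gon, circumradius r=8; the cylinder at (14.5, 2.5) does not reach this height (z outside [3, 19]); the cylinder at (14.5, -2.5): section is a regular 16-gon, circumradius r=11.5; Combining (union): the regions partially overlap (shared area 340.86 mm²), so overlapping operands fuse into one piece — 1 connected region. The outline is a single polygon with 18 vertices. Extrusion per mm of travel: 0.4 × 0.3 / (π × 0.875²) = 0.049890. Accumulating E over each segment gives final E = 5.6418.

G0 X-0.50 Y10.00 Z2.40
G1 X0.00 Y7.49 E0.1277
G1 X0.00 Y0.00 E0.5014
G1 X3.50 Y0.00 E0.6760
G1 X3.00 Y-2.50 E0.8032
G1 X3.88 Y-6.90 E1.0270
G1 X6.37 Y-10.63 E1.2508
G1 X10.10 Y-13.12 E1.4745
G1 X14.50 Y-14.00 E1.6984
G1 X18.90 Y-13.12 E1.9223
G1 X22.63 Y-10.63 E2.1460
G1 X25.12 Y-6.90 E2.3697
G1 X26.00 Y-2.50 E2.5936
G1 X25.50 Y0.00 E2.7208
G1 X27.50 Y0.00 E2.8206
G1 X27.50 Y19.50 E3.7934
G1 X0.00 Y19.50 E5.1654
G1 X0.00 Y12.51 E5.5142
G1 X-0.50 Y10.00 E5.6418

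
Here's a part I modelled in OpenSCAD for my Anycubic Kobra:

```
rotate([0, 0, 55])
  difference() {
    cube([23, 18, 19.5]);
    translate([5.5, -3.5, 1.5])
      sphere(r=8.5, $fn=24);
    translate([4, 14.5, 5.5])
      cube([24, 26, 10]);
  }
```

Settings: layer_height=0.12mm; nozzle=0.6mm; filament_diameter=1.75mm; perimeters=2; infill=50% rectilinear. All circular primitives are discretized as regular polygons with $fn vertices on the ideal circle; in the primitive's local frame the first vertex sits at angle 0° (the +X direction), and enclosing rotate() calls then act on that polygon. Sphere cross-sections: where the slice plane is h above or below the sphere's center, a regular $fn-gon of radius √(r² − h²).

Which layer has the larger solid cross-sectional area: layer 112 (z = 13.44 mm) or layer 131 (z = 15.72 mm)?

layer 131 (z = 15.72 mm)

Layer 112 (z = 13.44): the 23×18 cube contributes its full rectangle (area 414.00 mm²); the sphere at (5.5, -3.5) is absent (|z−center|=11.940 > r=8.5); the cube at (4, 14.5) (footprint 24×26) is included at this height (area 624.00 mm²); Taking the first minus the rest: starting from the 23×18 cube (414.00 mm²), the 24×26 cube at (4, 14.5) partially overlaps it — only the 66.50 mm² overlap (of its 624.00 mm²) is removed, clipping the outline — area = 347.50 mm²; (whole slice rotated 55° about Z — lengths, areas and connectivity unchanged). So its area = 347.50 mm². Layer 131 (z = 15.72): the 23×18 cube contributes its full rectangle (area 414.00 mm²); the sphere at (5.5, -3.5) is not intersected at this z (|z−center|=14.220 > r=8.5); the cube at (4, 14.5) is absent (z outside [5.5, 15.5]); Subtracting the remaining from the first: none of the subtracted shapes is present at this height, so the 23×18 cube is unchanged — area = 414.00 mm²; (rotated 55° about Z; rotation is an isometry so areas/perimeters/island counts are preserved). So its area = 414.00 mm². Layer 131 is larger (414.00 vs 347.50 mm²).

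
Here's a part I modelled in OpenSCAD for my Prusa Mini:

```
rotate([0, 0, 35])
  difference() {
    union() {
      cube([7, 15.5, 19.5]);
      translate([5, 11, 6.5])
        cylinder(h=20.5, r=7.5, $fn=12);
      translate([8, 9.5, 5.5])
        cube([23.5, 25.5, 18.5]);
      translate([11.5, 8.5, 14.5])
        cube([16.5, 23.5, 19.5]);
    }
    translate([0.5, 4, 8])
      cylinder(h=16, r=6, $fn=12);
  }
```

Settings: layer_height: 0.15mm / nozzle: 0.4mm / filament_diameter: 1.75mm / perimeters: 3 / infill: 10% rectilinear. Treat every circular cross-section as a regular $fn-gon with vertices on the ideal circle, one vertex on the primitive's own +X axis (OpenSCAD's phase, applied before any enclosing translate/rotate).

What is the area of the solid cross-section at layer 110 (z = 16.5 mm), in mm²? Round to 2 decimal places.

At z = 16.5 mm: the cube is present — its section is the full 7×15.5 rectangle (area 108.50 mm²); the r=7.5 cylinder at (5, 11) gives a regular 12-gon of circumradius 7.5 (constant along its height) (area = (12/2)·7.500²·sin(360°/12) = 168.75 mm²); the 23.5×25.5 cube at (8, 9.5) contributes its full rectangle (area 599.25 mm²); the 16.5×23.5 cube at (11.5, 8.5) contributes its full rectangle (area 387.75 mm²); Combining (union): the regions partially overlap — summed areas 1264.25 mm² minus the doubly-counted overlap 478.60 mm² gives 785.65 mm² — area = 785.65 mm²; the cylinder at (0.5, 4): section is a regular 12-gon, circumradius r=6 (area = (12/2)·6.000²·sin(360°/12) = 108.00 mm²); After the difference (first − rest): starting from that combined region (785.65 mm²), the r=6 cylinder at (0.5, 4) partially overlaps it — only the 58.80 mm² overlap (of its 108.00 mm²) is removed, clipping the outline — area = 726.85 mm²; (whole slice rotated 35° about Z — lengths, areas and connectivity unchanged). Overall, the cross-section is a single solid region. Net area = 726.85 mm².

726.85 mm²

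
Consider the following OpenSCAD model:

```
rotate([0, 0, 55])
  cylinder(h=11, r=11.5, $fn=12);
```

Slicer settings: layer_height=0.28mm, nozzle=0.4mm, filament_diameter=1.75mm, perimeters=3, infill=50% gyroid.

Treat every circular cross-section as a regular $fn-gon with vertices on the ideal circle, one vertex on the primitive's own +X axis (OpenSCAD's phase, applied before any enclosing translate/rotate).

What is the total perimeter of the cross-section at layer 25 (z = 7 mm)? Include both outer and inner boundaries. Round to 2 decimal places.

71.43 mm

At z = 7 mm: the r=11.5 cylinder contributes a regular 12-gon of circumradius 11.5 (perimeter = 2·12·11.500·sin(180°/12) = 71.43 mm); (whole slice rotated 55° about Z — lengths, areas and connectivity unchanged). Overall, the cross-section is a single solid region. Total boundary length (outer) = 71.43 mm.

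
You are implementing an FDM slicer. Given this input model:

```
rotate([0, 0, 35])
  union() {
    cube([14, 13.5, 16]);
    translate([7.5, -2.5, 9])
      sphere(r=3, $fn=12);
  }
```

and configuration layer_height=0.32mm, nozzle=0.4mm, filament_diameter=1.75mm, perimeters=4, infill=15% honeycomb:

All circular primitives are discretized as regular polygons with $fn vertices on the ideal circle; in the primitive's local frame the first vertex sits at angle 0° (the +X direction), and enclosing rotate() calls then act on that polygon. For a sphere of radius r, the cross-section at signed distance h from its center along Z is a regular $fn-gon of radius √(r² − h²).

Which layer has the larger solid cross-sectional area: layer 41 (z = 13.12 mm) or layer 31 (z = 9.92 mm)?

Layer 41 (z = 13.12): the 14×13.5 cube contributes its full rectangle (area 189.00 mm²); the sphere at (7.5, -2.5) is absent (|z−center|=4.120 > r=3); Merging all regions: only the 14×13.5 cube is present, so the union is just that shape — area = 189.00 mm²; (whole slice rotated 35° about Z — lengths, areas and connectivity unchanged). So its area = 189.00 mm². Layer 31 (z = 9.92): the cube (footprint 14×13.5) is included at this height (area 189.00 mm²); the sphere at (7.5, -2.5): section is a regular 12-gon, circumradius = √(r²−h²) = √(3²−0.92²) = 2.855 (area = (12/2)·2.855²·sin(360°/12) = 24.46 mm²); Combining (union): the regions partially overlap — summed areas 213.46 mm² minus the doubly-counted overlap 0.47 mm² gives 212.99 mm² — area = 212.99 mm²; (rotated 35° about Z; rotation is an isometry so areas/perimeters/island counts are preserved). So its area = 212.99 mm². Layer 31 is larger (212.99 vs 189.00 mm²).

layer 31 (z = 9.92 mm)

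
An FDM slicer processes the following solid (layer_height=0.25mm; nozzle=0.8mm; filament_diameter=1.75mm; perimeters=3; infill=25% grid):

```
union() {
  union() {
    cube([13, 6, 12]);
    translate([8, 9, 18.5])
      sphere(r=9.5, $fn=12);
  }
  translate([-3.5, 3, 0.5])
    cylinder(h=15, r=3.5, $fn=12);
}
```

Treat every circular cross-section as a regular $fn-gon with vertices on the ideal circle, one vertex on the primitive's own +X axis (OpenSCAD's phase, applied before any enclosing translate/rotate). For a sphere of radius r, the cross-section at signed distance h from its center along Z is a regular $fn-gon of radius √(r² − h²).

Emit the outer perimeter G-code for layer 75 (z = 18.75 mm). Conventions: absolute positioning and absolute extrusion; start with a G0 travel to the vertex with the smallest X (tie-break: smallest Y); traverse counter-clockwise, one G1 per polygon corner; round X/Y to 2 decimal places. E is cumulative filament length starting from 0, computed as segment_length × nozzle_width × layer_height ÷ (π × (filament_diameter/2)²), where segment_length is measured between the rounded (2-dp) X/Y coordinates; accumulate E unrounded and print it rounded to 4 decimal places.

G0 X-1.50 Y9.00 Z18.75
G1 X-0.22 Y4.25 E0.4091
G1 X3.25 Y0.78 E0.8171
G1 X8.00 Y-0.50 E1.2262
G1 X12.75 Y0.78 E1.6352
G1 X16.22 Y4.25 E2.0433
G1 X17.50 Y9.00 E2.4523
G1 X16.22 Y13.75 E2.8614
G1 X12.75 Y17.22 E3.2694
G1 X8.00 Y18.50 E3.6785
G1 X3.25 Y17.22 E4.0875
G1 X-0.22 Y13.75 E4.4956
G1 X-1.50 Y9.00 E4.9046

At z = 18.75 mm: the cube does not reach this height (z outside [0, 12]); the r=9.5 sphere at (8, 9) slices to a regular 12-gon of circumradius 9.497 (√(r²−h²) with h=0.25 from center); Taking the union: only the r=9.5 sphere at (8, 9) is present, so the union is just that shape — 1 connected region; the cylinder at (-3.5, 3) is not intersected at this z (z outside [0.5, 15.5]); Taking the union: only that combined region is present, so the union is just that shape — 1 connected region. The outline is a single polygon with 12 vertices. Extrusion per mm of travel: 0.8 × 0.25 / (π × 0.875²) = 0.083150. Accumulating E over each segment gives final E = 4.9046.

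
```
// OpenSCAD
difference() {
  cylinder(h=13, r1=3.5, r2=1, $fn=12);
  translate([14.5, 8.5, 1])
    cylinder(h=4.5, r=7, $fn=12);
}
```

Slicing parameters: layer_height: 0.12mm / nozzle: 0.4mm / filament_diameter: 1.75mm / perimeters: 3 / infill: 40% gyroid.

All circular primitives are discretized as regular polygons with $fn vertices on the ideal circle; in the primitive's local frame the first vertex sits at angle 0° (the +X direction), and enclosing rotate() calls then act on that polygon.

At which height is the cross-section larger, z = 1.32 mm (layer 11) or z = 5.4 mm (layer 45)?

layer 11 (z = 1.32 mm)

Layer 11 (z = 1.32): the cone: at t=0.102 of its height the radius interpolates to r₁+(r₂−r₁)t = 3.246, giving a regular 12-gon of that circumradius (area = (12/2)·3.246²·sin(360°/12) = 31.61 mm²); the r=7 cylinder at (14.5, 8.5) contributes a regular 12-gon of circumradius 7 (area = (12/2)·7.000²·sin(360°/12) = 147.00 mm²); Subtracting the remaining from the first: starting from the cone (31.61 mm²), the r=7 cylinder at (14.5, 8.5) misses the remaining region (no effect) — area = 31.61 mm². So its area = 31.61 mm². Layer 45 (z = 5.4): the cone (r1=3.5→r2=1) has section circumradius 2.462 here — a regular 12-gon (area = (12/2)·2.462²·sin(360°/12) = 18.18 mm²); the cylinder at (14.5, 8.5): section is a regular 12-gon, circumradius r=7 (area = (12/2)·7.000²·sin(360°/12) = 147.00 mm²); After the difference (first − rest): starting from the cone (18.18 mm²), the r=7 cylinder at (14.5, 8.5) misses the remaining region (no effect) — area = 18.18 mm². So its area = 18.18 mm². Layer 11 is larger (31.61 vs 18.18 mm²).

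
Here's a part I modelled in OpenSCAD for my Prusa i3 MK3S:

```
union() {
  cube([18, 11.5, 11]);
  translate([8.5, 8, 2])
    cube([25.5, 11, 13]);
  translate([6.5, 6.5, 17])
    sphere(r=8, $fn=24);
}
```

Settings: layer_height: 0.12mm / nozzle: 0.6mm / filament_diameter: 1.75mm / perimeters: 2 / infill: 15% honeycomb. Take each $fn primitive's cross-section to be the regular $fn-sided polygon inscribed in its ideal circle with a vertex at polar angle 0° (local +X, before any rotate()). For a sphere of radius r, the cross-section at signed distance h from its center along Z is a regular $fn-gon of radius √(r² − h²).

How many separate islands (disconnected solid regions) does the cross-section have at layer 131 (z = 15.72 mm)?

1

At z = 15.72 mm: the cube does not reach this height (z outside [0, 11]); the cube at (8.5, 8) does not reach this height (z outside [2, 15]); the sphere at (6.5, 6.5): section is a regular 24-gon, circumradius = √(r²−h²) = √(8²−1.28²) = 7.897; Merging all regions: only the r=8 sphere at (6.5, 6.5) is present, so the union is just that shape — 1 connected region. Overall, the cross-section is a single solid region. Island count = 1.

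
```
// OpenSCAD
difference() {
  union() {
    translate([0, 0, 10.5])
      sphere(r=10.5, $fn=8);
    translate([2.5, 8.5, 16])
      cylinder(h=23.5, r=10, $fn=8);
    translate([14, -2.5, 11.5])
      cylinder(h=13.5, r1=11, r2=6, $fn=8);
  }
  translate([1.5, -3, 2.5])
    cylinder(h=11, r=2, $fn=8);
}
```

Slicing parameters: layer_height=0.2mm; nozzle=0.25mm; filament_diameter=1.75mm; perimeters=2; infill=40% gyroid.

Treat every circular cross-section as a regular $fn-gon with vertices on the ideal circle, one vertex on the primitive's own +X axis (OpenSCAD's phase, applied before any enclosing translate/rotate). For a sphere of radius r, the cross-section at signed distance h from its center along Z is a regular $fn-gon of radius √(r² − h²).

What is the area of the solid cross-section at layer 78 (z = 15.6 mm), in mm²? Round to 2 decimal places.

467.67 mm²

At z = 15.6 mm: the r=10.5 sphere contributes a regular 8-gon of circumradius √(10.5²−5.1²) = 9.178 (area = (8/2)·9.178²·sin(360°/8) = 238.27 mm²); the cylinder at (2.5, 8.5) does not reach this height (z outside [16, 39.5]); the cone at (14, -2.5) (r1=11→r2=6) has section circumradius 9.481 here — a regular 8-gon (area = (8/2)·9.481²·sin(360°/8) = 254.27 mm²); Merging all regions: the regions partially overlap — summed areas 492.54 mm² minus the doubly-counted overlap 24.86 mm² gives 467.67 mm² — area = 467.67 mm²; the cylinder at (1.5, -3) is absent (z outside [2.5, 13.5]); Subtracting the remaining from the first: none of the subtracted shapes is present at this height, so that combined region is unchanged — area = 467.67 mm². Overall, the cross-section is a single solid region. Net area = 467.67 mm².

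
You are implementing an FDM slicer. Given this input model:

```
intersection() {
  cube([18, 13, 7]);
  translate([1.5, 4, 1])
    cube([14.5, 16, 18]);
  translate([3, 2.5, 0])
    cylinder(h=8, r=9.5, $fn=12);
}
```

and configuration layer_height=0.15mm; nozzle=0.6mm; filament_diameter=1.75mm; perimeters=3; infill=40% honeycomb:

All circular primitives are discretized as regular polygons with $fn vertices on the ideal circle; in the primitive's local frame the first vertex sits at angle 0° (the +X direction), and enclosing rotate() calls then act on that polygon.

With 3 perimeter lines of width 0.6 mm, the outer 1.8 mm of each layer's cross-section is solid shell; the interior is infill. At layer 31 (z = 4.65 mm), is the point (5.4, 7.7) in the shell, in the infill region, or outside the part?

infill

At z = 4.65 mm: the cube (footprint 18×13) is included at this height; the cube at (1.5, 4) (footprint 14.5×16) is included at this height; the r=9.5 cylinder at (3, 2.5) gives a regular 12-gon of circumradius 9.5 (constant along its height); After intersecting: the 14.5×16 cube at (1.5, 4) partially overlaps the 18×13 cube; clipping to the common part keeps 130.50 mm²; the r=9.5 cylinder at (3, 2.5) partially overlaps the running intersection; clipping to the common part keeps 65.44 mm² — 1 connected region. Overall, the cross-section is a single solid region. The nearest boundary edge runs (3.00, 12.00)→(7.75, 10.73); distance from the point to it = 3.53 mm. The point is inside the cross-section and 3.53 mm from the nearest boundary — more than the 1.8 mm shell width (3 × 0.6), so it's in the infill interior.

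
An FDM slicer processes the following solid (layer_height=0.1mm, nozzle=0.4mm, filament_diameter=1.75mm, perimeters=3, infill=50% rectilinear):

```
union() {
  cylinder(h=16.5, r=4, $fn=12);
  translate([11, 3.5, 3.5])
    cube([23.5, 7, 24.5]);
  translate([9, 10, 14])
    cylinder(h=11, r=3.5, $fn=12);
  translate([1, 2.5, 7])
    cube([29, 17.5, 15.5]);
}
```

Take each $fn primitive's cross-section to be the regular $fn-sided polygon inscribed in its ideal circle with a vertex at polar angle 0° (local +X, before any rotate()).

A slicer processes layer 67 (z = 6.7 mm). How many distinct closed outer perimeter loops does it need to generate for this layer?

At z = 6.7 mm: the r=4 cylinder gives a regular 12-gon of circumradius 4 (constant along its height); the cube at (11, 3.5) (footprint 23.5×7) is included at this height; the cylinder at (9, 10) is not intersected at this z (z outside [14, 25]); the cube at (1, 2.5) is absent (z outside [7, 22.5]); Combining (union): the 2 present regions are separate (no shared area or edge), so areas and boundary lengths simply add and each stays a separate island — 2 connected regions. The result has 2 disconnected regions.

2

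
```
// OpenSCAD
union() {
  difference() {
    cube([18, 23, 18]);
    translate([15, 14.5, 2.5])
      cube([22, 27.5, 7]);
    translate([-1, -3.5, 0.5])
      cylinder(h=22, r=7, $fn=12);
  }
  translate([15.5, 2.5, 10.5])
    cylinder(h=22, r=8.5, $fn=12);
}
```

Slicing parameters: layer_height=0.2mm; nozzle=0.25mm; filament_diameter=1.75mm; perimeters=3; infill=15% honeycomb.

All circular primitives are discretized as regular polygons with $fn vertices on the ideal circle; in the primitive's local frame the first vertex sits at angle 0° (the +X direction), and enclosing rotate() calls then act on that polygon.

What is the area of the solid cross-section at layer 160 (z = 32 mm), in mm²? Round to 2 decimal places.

At z = 32 mm: the cube does not reach this height (z outside [0, 18]); the cube at (15, 14.5) does not reach this height (z outside [2.5, 9.5]); the cylinder at (-1, -3.5) is not intersected at this z (z outside [0.5, 22.5]); Subtracting the remaining from the first: the first operand is absent here, so nothing remains; the cylinder at (15.5, 2.5): section is a regular 12-gon, circumradius r=8.5 (area = (12/2)·8.500²·sin(360°/12) = 216.75 mm²); Taking the union: only the r=8.5 cylinder at (15.5, 2.5) is present, so the union is just that shape — area = 216.75 mm². Overall, the cross-section is a single solid region. Net area = 216.75 mm².

216.75 mm²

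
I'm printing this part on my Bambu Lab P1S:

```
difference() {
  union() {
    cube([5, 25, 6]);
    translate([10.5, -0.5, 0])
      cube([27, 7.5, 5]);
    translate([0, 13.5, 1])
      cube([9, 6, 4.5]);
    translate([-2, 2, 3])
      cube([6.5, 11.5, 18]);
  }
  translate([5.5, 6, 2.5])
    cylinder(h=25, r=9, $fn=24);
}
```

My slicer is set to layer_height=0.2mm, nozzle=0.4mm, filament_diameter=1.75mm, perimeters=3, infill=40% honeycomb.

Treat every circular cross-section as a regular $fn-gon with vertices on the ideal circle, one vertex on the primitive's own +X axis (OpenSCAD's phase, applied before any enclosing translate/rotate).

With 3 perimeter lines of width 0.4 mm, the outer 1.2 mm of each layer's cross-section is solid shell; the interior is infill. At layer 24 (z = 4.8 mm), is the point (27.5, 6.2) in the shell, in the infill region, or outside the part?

shell

At z = 4.8 mm: the 5×25 cube contributes its full rectangle; the 27×7.5 cube at (10.5, -0.5) contributes its full rectangle; the cube at (0, 13.5) is present — its section is the full 9×6 rectangle; the cube at (-2, 2) (footprint 6.5×11.5) is included at this height; Merging all regions: the regions partially overlap (shared area 81.75 mm²), so overlapping operands fuse into one piece — 2 connected regions; the cylinder at (5.5, 6): section is a regular 24-gon, circumradius r=9; Taking the first minus the rest: starting from the result so far, the r=9 cylinder at (5.5, 6) partially overlaps it — only the 120.57 mm² overlap (of its 251.57 mm²) is removed, clipping the outline — 2 connected regions. Overall, the cross-section has 2 separate islands. The nearest boundary edge runs (14.37, 7.00)→(37.50, 7.00); distance from the point to it = 0.80 mm. (Shell/infill is judged within the island containing the point — the largest one.) The point is inside the cross-section, 0.80 mm from the nearest boundary — within the 1.2 mm shell band (3 × 0.4).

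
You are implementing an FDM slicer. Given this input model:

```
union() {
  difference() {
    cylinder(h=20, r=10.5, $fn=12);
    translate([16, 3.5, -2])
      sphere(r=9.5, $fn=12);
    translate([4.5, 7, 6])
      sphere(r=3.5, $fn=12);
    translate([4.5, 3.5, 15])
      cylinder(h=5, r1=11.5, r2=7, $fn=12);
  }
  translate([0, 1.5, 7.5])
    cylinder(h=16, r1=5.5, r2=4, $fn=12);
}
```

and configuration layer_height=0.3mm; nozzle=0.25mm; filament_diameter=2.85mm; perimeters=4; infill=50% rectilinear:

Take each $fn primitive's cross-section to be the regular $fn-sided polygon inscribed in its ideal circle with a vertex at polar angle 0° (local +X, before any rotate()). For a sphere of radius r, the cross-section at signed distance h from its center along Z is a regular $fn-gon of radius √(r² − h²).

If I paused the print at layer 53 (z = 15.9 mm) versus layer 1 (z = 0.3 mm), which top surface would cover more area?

Layer 53 (z = 15.9): the r=10.5 cylinder gives a regular 12-gon of circumradius 10.5 (constant along its height) (area = (12/2)·10.500²·sin(360°/12) = 330.75 mm²); the sphere at (16, 3.5) is absent (|z−center|=17.900 > r=9.5); the sphere at (4.5, 7) is absent (|z−center|=9.900 > r=3.5); the cone at (4.5, 3.5) contributes a regular 12-gon of circumradius 10.690 (interpolated between r1=11.5 and r2=7 at t=0.180) (area = (12/2)·10.690²·sin(360°/12) = 342.83 mm²); After the difference (first − rest): starting from the r=10.5 cylinder (330.75 mm²), the cone at (4.5, 3.5) partially overlaps it — only the 220.19 mm² overlap (of its 342.83 mm²) is removed, clipping the outline — area = 110.56 mm²; the cone at (0, 1.5) (r1=5.5→r2=4) has section circumradius 4.713 here — a regular 12-gon (area = (12/2)·4.713²·sin(360°/12) = 66.62 mm²); Merging all regions: the 2 present regions are separate (no shared area or edge), so areas and boundary lengths simply add and each stays a separate island — area = 177.18 mm². So its area = 177.18 mm². Layer 1 (z = 0.3): the r=10.5 cylinder gives a regular 12-gon of circumradius 10.5 (constant along its height) (area = (12/2)·10.500²·sin(360°/12) = 330.75 mm²); the sphere at (16, 3.5): section is a regular 12-gon, circumradius = √(r²−h²) = √(9.5²−2.3²) = 9.217 (area = (12/2)·9.217²·sin(360°/12) = 254.88 mm²); the sphere at (4.5, 7) is not intersected at this z (|z−center|=5.700 > r=3.5); the cone at (4.5, 3.5) does not reach this height (z outside [15, 20]); After the difference (first − rest): starting from the r=10.5 cylinder (330.75 mm²), the r=9.5 sphere at (16, 3.5) partially overlaps it — only the 19.75 mm² overlap (of its 254.88 mm²) is removed, clipping the outline — area = 311.00 mm²; the cone at (0, 1.5) does not reach this height (z outside [7.5, 23.5]); Combining (union): only that combined region is present, so the union is just that shape — area = 311.00 mm². So its area = 311.00 mm². Layer 1 is larger (311.00 vs 177.18 mm²).

layer 1 (z = 0.3 mm)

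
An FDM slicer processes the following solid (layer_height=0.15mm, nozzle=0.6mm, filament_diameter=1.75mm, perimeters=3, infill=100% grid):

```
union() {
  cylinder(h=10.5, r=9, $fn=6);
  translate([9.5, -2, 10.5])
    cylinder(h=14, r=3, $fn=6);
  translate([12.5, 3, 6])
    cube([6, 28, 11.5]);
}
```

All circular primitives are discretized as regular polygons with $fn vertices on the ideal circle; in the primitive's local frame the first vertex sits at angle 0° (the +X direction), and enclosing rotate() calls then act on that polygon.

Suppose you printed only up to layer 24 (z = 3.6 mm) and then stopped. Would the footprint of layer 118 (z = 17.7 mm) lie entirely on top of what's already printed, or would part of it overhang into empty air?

Compare the two slices. At z = 3.6: the r=9 cylinder gives a regular 6-gon of circumradius 9 (constant along its height) (area = (6/2)·9.000²·sin(360°/6) = 210.44 mm²); the cylinder at (9.5, -2) does not reach this height (z outside [10.5, 24.5]); the cube at (12.5, 3) is absent (z outside [6, 17.5]); Combining (union): only the r=9 cylinder is present, so the union is just that shape — area = 210.44 mm². At z = 17.7: the cylinder is absent (z outside [0, 10.5]); the r=3 cylinder at (9.5, -2) contributes a regular 6-gon of circumradius 3 (area = (6/2)·3.000²·sin(360°/6) = 23.38 mm²); the cube at (12.5, 3) is absent (z outside [6, 17.5]); Combining (union): only the r=3 cylinder at (9.5, -2) is present, so the union is just that shape — area = 23.38 mm². Checking containment: at z = 17.7 the cross-section extends beyond the z = 3.6 cross-section by about 19.31 mm².

part overhangs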